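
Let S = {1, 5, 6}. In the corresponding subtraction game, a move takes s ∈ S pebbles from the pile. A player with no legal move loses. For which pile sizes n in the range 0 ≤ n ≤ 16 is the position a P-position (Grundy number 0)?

0, 2, 4, 11, 13, 15

G(0) = 0
G(1) = mex{0} = 1
G(2) = mex{1} = 0
G(3) = mex{0} = 1
G(4) = mex{1} = 0
G(5) = mex{0,0} = 1
G(6) = mex{1,1,0} = 2
G(7) = mex{2,0,1} = 3
G(8) = mex{3,1,0} = 2
G(9) = mex{2,0,1} = 3
G(10) = mex{3,1,0} = 2
G(11) = mex{2,2,1} = 0
G(12) = mex{0,3,2} = 1
G(13) = mex{1,2,3} = 0
G(14) = mex{0,3,2} = 1
G(15) = mex{1,2,3} = 0
G(16) = mex{0,0,2} = 1
P-positions are exactly the n with G(n) = 0.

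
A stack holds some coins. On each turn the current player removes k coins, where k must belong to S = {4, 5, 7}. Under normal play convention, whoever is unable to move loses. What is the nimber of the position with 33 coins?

n :  0  1  2  3  4  5  6  7  8  9 10 11 12 13 14 15 16 17 18 19 20 21 22 23 24 25 26 27 28 29 30 31 32 33
G :  0  0  0  0  1  1  1  1  2  2  2  0  0  0  0  1  1  1  1  2  2  2  0  0  0  0  1  1  1  1  2  2  2  0

0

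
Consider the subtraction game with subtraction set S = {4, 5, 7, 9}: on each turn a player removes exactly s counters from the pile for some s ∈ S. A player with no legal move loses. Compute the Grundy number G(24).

2

G(0) = 0
G(1) = mex{} = 0
G(2) = mex{} = 0
G(3) = mex{} = 0
G(4) = mex{0} = 1
G(5) = mex{0,0} = 1
G(6) = mex{0,0} = 1
G(7) = mex{0,0,0} = 1
G(8) = mex{1,0,0} = 2
G(9) = mex{1,1,0,0} = 2
G(10) = mex{1,1,0,0} = 2
G(11) = mex{1,1,1,0} = 2
G(12) = mex{2,1,1,0} = 3
G(13) = mex{2,2,1,1} = 0
G(14) = mex{2,2,1,1} = 0
G(15) = mex{2,2,2,1} = 0
G(16) = mex{3,2,2,1} = 0
G(17) = mex{0,3,2,2} = 1
G(18) = mex{0,0,2,2} = 1
G(19) = mex{0,0,3,2} = 1
G(20) = mex{0,0,0,2} = 1
G(21) = mex{1,0,0,3} = 2
G(22) = mex{1,1,0,0} = 2
G(23) = mex{1,1,0,0} = 2
G(24) = mex{1,1,1,0} = 2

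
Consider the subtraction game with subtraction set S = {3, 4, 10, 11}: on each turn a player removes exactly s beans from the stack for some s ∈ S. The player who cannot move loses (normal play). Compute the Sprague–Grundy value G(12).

G(0) = 0
G(1) = mex{} = 0
G(2) = mex{} = 0
G(3) = mex{0} = 1
G(4) = mex{0,0} = 1
G(5) = mex{0,0} = 1
G(6) = mex{1,0} = 2
G(7) = mex{1,1} = 0
G(8) = mex{1,1} = 0
G(9) = mex{2,1} = 0
G(10) = mex{0,2,0} = 1
G(11) = mex{0,0,0,0} = 1
G(12) = mex{0,0,0,0} = 1

1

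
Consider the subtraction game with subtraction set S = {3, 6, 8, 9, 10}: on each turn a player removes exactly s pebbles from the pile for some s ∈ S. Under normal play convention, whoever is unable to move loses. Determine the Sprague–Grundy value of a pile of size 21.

n :  0  1  2  3  4  5  6  7  8  9 10 11 12 13 14 15 16 17 18 19 20 21
G :  0  0  0  1  1  1  2  2  2  3  3  3  4  0  0  0  1  1  1  2  2  2

2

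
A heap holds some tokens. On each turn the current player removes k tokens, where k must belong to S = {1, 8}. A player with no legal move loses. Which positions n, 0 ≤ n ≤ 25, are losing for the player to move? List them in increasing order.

0, 2, 4, 6, 9, 11, 13, 15, 18, 20, 22, 24

G(0) = 0
G(1) = mex{0} = 1
G(2) = mex{1} = 0
G(3) = mex{0} = 1
G(4) = mex{1} = 0
G(5) = mex{0} = 1
G(6) = mex{1} = 0
G(7) = mex{0} = 1
G(8) = mex{1,0} = 2
G(9) = mex{2,1} = 0
G(10) = mex{0,0} = 1
G(11) = mex{1,1} = 0
G(12) = mex{0,0} = 1
G(13) = mex{1,1} = 0
G(14) = mex{0,0} = 1
G(15) = mex{1,1} = 0
G(16) = mex{0,2} = 1
G(17) = mex{1,0} = 2
G(18) = mex{2,1} = 0
G(19) = mex{0,0} = 1
G(20) = mex{1,1} = 0
G(21) = mex{0,0} = 1
G(22) = mex{1,1} = 0
G(23) = mex{0,0} = 1
G(24) = mex{1,1} = 0
G(25) = mex{0,2} = 1
P-positions are exactly the n with G(n) = 0.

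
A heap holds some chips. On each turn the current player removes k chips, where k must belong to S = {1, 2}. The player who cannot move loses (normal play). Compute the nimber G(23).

G(0) = 0
G(1) = mex{0} = 1
G(2) = mex{1,0} = 2
G(3) = mex{2,1} = 0
G(4) = mex{0,2} = 1
G(5) = mex{1,0} = 2
G(6) = mex{2,1} = 0
G(7) = mex{0,2} = 1
G(8) = mex{1,0} = 2
G(9) = mex{2,1} = 0
G(10) = mex{0,2} = 1
G(11) = mex{1,0} = 2
G(12) = mex{2,1} = 0
G(13) = mex{0,2} = 1
G(14) = mex{1,0} = 2
G(15) = mex{2,1} = 0
G(16) = mex{0,2} = 1
G(17) = mex{1,0} = 2
G(18) = mex{2,1} = 0
G(19) = mex{0,2} = 1
G(20) = mex{1,0} = 2
G(21) = mex{2,1} = 0
G(22) = mex{0,2} = 1
G(23) = mex{1,0} = 2

2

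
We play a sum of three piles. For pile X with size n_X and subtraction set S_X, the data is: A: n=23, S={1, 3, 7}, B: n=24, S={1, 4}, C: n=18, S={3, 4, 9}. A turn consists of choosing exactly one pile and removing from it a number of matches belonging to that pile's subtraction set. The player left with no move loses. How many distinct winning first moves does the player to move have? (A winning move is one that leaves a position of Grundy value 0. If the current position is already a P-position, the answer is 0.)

2

Pile A, S = {1, 3, 7}:
G(0) = 0
G(1) = mex{0} = 1
G(2) = mex{1} = 0
G(3) = mex{0,0} = 1
G(4) = mex{1,1} = 0
G(5) = mex{0,0} = 1
G(6) = mex{1,1} = 0
G(7) = mex{0,0,0} = 1
G(8) = mex{1,1,1} = 0
G(9) = mex{0,0,0} = 1
G(10) = mex{1,1,1} = 0
G(11) = mex{0,0,0} = 1
G(12) = mex{1,1,1} = 0
G(13) = mex{0,0,0} = 1
G(14) = mex{1,1,1} = 0
G(15) = mex{0,0,0} = 1
G(16) = mex{1,1,1} = 0
G(17) = mex{0,0,0} = 1
G(18) = mex{1,1,1} = 0
G(19) = mex{0,0,0} = 1
G(20) = mex{1,1,1} = 0
G(21) = mex{0,0,0} = 1
G(22) = mex{1,1,1} = 0
G(23) = mex{0,0,0} = 1
G_A(23) = 1.
Pile B, S = {1, 4}:
G(0) = 0
G(1) = mex{0} = 1
G(2) = mex{1} = 0
G(3) = mex{0} = 1
G(4) = mex{1,0} = 2
G(5) = mex{2,1} = 0
G(6) = mex{0,0} = 1
G(7) = mex{1,1} = 0
G(8) = mex{0,2} = 1
G(9) = mex{1,0} = 2
G(10) = mex{2,1} = 0
G(11) = mex{0,0} = 1
G(12) = mex{1,1} = 0
G(13) = mex{0,2} = 1
G(14) = mex{1,0} = 2
G(15) = mex{2,1} = 0
G(16) = mex{0,0} = 1
G(17) = mex{1,1} = 0
G(18) = mex{0,2} = 1
G(19) = mex{1,0} = 2
G(20) = mex{2,1} = 0
G(21) = mex{0,0} = 1
G(22) = mex{1,1} = 0
G(23) = mex{0,2} = 1
G(24) = mex{1,0} = 2
G_B(24) = 2.
Pile C, S = {3, 4, 9}:
n :  0  1  2  3  4  5  6  7  8  9 10 11 12 13 14 15 16 17 18
G :  0  0  0  1  1  1  2  0  0  3  1  1  2  0  0  0  1  1  1
G_C(18) = 1.
Combined Grundy value = 1 ⊕ 2 ⊕ 1 = 2.
A winning move leaves total XOR = 0, i.e. changes one component's Grundy value g to g ⊕ X where X is the current total.
Pile A: need g' = 1⊕2 = 3. Options: 23−1→G=0, 23−3→G=0, 23−7→G=0. Hits: 0.
Pile B: need g' = 2⊕2 = 0. Options: 24−1→G=1, 24−4→G=0. Hits: 1.
Pile C: need g' = 1⊕2 = 3. Options: 18−3→G=0, 18−4→G=0, 18−9→G=3. Hits: 1.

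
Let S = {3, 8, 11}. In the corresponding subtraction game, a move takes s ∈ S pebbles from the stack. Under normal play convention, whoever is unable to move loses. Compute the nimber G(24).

1

n :  0  1  2  3  4  5  6  7  8  9 10 11 12 13 14 15 16 17 18 19 20 21 22 23 24
G :  0  0  0  1  1  1  0  0  2  1  1  3  2  2  2  3  0  3  2  1  0  0  0  1  1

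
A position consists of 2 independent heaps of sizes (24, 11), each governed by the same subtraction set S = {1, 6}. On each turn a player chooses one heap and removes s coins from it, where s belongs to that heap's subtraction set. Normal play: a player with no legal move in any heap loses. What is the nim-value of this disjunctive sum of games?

1

All heaps use S = {1, 6}:
G(0) = 0
G(1) = mex{0} = 1
G(2) = mex{1} = 0
G(3) = mex{0} = 1
G(4) = mex{1} = 0
G(5) = mex{0} = 1
G(6) = mex{1,0} = 2
G(7) = mex{2,1} = 0
G(8) = mex{0,0} = 1
G(9) = mex{1,1} = 0
G(10) = mex{0,0} = 1
G(11) = mex{1,1} = 0
G(12) = mex{0,2} = 1
G(13) = mex{1,0} = 2
G(14) = mex{2,1} = 0
G(15) = mex{0,0} = 1
G(16) = mex{1,1} = 0
G(17) = mex{0,0} = 1
G(18) = mex{1,1} = 0
G(19) = mex{0,2} = 1
G(20) = mex{1,0} = 2
G(21) = mex{2,1} = 0
G(22) = mex{0,0} = 1
G(23) = mex{1,1} = 0
G(24) = mex{0,0} = 1
Heap A: G(24) = 1.
Heap B: G(11) = 0.
Combined Grundy value = 1 ⊕ 0 = 1.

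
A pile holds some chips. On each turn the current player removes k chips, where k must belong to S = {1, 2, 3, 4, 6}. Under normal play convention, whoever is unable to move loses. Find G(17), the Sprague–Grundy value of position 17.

2

n :  0  1  2  3  4  5  6  7  8  9 10 11 12 13 14 15 16 17
G :  0  1  2  3  4  0  1  2  3  4  0  1  2  3  4  0  1  2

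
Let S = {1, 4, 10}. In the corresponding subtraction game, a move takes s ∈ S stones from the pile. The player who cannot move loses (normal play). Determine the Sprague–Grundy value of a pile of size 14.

G(0) = 0
G(1) = mex{0} = 1
G(2) = mex{1} = 0
G(3) = mex{0} = 1
G(4) = mex{1,0} = 2
G(5) = mex{2,1} = 0
G(6) = mex{0,0} = 1
G(7) = mex{1,1} = 0
G(8) = mex{0,2} = 1
G(9) = mex{1,0} = 2
G(10) = mex{2,1,0} = 3
G(11) = mex{3,0,1} = 2
G(12) = mex{2,1,0} = 3
G(13) = mex{3,2,1} = 0
G(14) = mex{0,3,2} = 1

1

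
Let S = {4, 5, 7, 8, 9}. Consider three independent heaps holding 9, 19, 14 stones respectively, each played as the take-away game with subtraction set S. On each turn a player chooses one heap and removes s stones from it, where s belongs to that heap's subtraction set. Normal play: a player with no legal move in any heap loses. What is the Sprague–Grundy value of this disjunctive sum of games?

3

All heaps use S = {4, 5, 7, 8, 9}:
n :  0  1  2  3  4  5  6  7  8  9 10 11 12 13 14 15 16 17 18 19
G :  0  0  0  0  1  1  1  1  2  2  2  2  3  0  0  0  0  1  1  1
Heap A: G(9) = 2.
Heap B: G(19) = 1.
Heap C: G(14) = 0.
Combined Grundy value = 2 ⊕ 1 ⊕ 0 = 3.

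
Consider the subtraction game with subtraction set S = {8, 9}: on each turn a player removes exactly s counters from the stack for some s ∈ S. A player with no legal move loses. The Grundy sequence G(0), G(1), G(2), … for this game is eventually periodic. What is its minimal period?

17

n :  0  1  2  3  4  5  6  7  8  9 10 11 12 13 14 15 16 17 18 19 20 21 22 23 24 25 26 27 28 29 30 31 32 33 34 35
G :  0  0  0  0  0  0  0  0  1  1  1  1  1  1  1  1  2  0  0  0  0  0  0  0  0  1  1  1  1  1  1  1  1  2  0  0
G(n+17) = G(n) holds for n = 0,…,8 (a full window of length max(S) = 9), so the sequence is purely periodic with period 17.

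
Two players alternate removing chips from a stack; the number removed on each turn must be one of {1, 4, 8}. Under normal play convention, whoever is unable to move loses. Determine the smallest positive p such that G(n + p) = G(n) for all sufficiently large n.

12

n :  0  1  2  3  4  5  6  7  8  9 10 11 12 13 14 15 16 17 18 19 20 21 22 23 24 25
G :  0  1  0  1  2  0  1  0  1  2  3  2  0  1  0  1  2  0  1  0  1  2  3  2  0  1
G(n+12) = G(n) holds for n = 0,…,7 (a full window of length max(S) = 8), so the sequence is purely periodic with period 12.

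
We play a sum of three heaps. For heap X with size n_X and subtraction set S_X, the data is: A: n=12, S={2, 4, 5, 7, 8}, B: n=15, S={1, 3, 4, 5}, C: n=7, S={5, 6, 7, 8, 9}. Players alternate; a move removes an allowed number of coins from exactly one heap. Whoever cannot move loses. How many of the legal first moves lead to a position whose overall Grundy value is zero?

Heap A, S = {2, 4, 5, 7, 8}:
G(0) = 0
G(1) = mex{} = 0
G(2) = mex{0} = 1
G(3) = mex{0} = 1
G(4) = mex{1,0} = 2
G(5) = mex{1,0,0} = 2
G(6) = mex{2,1,0} = 3
G(7) = mex{2,1,1,0} = 3
G(8) = mex{3,2,1,0,0} = 4
G(9) = mex{3,2,2,1,0} = 4
G(10) = mex{4,3,2,1,1} = 0
G(11) = mex{4,3,3,2,1} = 0
G(12) = mex{0,4,3,2,2} = 1
G_A(12) = 1.
Heap B, S = {1, 3, 4, 5}:
G(0) = 0
G(1) = mex{0} = 1
G(2) = mex{1} = 0
G(3) = mex{0,0} = 1
G(4) = mex{1,1,0} = 2
G(5) = mex{2,0,1,0} = 3
G(6) = mex{3,1,0,1} = 2
G(7) = mex{2,2,1,0} = 3
G(8) = mex{3,3,2,1} = 0
G(9) = mex{0,2,3,2} = 1
G(10) = mex{1,3,2,3} = 0
G(11) = mex{0,0,3,2} = 1
G(12) = mex{1,1,0,3} = 2
G(13) = mex{2,0,1,0} = 3
G(14) = mex{3,1,0,1} = 2
G(15) = mex{2,2,1,0} = 3
G_B(15) = 3.
Heap C, S = {5, 6, 7, 8, 9}:
G(0) = 0
G(1) = mex{} = 0
G(2) = mex{} = 0
G(3) = mex{} = 0
G(4) = mex{} = 0
G(5) = mex{0} = 1
G(6) = mex{0,0} = 1
G(7) = mex{0,0,0} = 1
G_C(7) = 1.
Combined Grundy value = 1 ⊕ 3 ⊕ 1 = 3.
A winning move leaves total XOR = 0, i.e. changes one component's Grundy value g to g ⊕ X where X is the current total.
Heap A: need g' = 1⊕3 = 2. Options: 12−2→G=0, 12−4→G=4, 12−5→G=3, 12−7→G=2, 12−8→G=2. Hits: 2.
Heap B: need g' = 3⊕3 = 0. Options: 15−1→G=2, 15−3→G=2, 15−4→G=1, 15−5→G=0. Hits: 1.
Heap C: need g' = 1⊕3 = 2. Options: 7−5→G=0, 7−6→G=0, 7−7→G=0. Hits: 0.

3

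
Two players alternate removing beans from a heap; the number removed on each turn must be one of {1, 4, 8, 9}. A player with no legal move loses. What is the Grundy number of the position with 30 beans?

G(0) = 0
G(1) = mex{0} = 1
G(2) = mex{1} = 0
G(3) = mex{0} = 1
G(4) = mex{1,0} = 2
G(5) = mex{2,1} = 0
G(6) = mex{0,0} = 1
G(7) = mex{1,1} = 0
G(8) = mex{0,2,0} = 1
G(9) = mex{1,0,1,0} = 2
G(10) = mex{2,1,0,1} = 3
G(11) = mex{3,0,1,0} = 2
G(12) = mex{2,1,2,1} = 0
G(13) = mex{0,2,0,2} = 1
G(14) = mex{1,3,1,0} = 2
G(15) = mex{2,2,0,1} = 3
G(16) = mex{3,0,1,0} = 2
G(17) = mex{2,1,2,1} = 0
G(18) = mex{0,2,3,2} = 1
G(19) = mex{1,3,2,3} = 0
G(20) = mex{0,2,0,2} = 1
G(21) = mex{1,0,1,0} = 2
G(22) = mex{2,1,2,1} = 0
G(23) = mex{0,0,3,2} = 1
G(24) = mex{1,1,2,3} = 0
G(25) = mex{0,2,0,2} = 1
G(26) = mex{1,0,1,0} = 2
G(27) = mex{2,1,0,1} = 3
G(28) = mex{3,0,1,0} = 2
G(29) = mex{2,1,2,1} = 0
G(30) = mex{0,2,0,2} = 1

1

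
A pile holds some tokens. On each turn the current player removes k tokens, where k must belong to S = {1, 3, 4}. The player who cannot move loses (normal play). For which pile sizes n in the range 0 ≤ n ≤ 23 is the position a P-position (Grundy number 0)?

G(0) = 0
G(1) = mex{0} = 1
G(2) = mex{1} = 0
G(3) = mex{0,0} = 1
G(4) = mex{1,1,0} = 2
G(5) = mex{2,0,1} = 3
G(6) = mex{3,1,0} = 2
G(7) = mex{2,2,1} = 0
G(8) = mex{0,3,2} = 1
G(9) = mex{1,2,3} = 0
G(10) = mex{0,0,2} = 1
G(11) = mex{1,1,0} = 2
G(12) = mex{2,0,1} = 3
G(13) = mex{3,1,0} = 2
G(14) = mex{2,2,1} = 0
G(15) = mex{0,3,2} = 1
G(16) = mex{1,2,3} = 0
G(17) = mex{0,0,2} = 1
G(18) = mex{1,1,0} = 2
G(19) = mex{2,0,1} = 3
G(20) = mex{3,1,0} = 2
G(21) = mex{2,2,1} = 0
G(22) = mex{0,3,2} = 1
G(23) = mex{1,2,3} = 0
P-positions are exactly the n with G(n) = 0.

0, 2, 7, 9, 14, 16, 21, 23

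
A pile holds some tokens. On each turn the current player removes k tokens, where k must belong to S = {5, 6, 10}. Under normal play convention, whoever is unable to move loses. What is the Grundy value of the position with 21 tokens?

1

n :  0  1  2  3  4  5  6  7  8  9 10 11 12 13 14 15 16 17 18 19 20 21
G :  0  0  0  0  0  1  1  1  1  1  2  2  2  2  2  0  0  0  0  0  1  1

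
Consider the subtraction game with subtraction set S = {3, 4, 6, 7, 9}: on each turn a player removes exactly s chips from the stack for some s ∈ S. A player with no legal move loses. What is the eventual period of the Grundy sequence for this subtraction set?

12

G(0) = 0
G(1) = mex{} = 0
G(2) = mex{} = 0
G(3) = mex{0} = 1
G(4) = mex{0,0} = 1
G(5) = mex{0,0} = 1
G(6) = mex{1,0,0} = 2
G(7) = mex{1,1,0,0} = 2
G(8) = mex{1,1,0,0} = 2
G(9) = mex{2,1,1,0,0} = 3
G(10) = mex{2,2,1,1,0} = 3
G(11) = mex{2,2,1,1,0} = 3
G(12) = mex{3,2,2,1,1} = 0
G(13) = mex{3,3,2,2,1} = 0
G(14) = mex{3,3,2,2,1} = 0
G(15) = mex{0,3,3,2,2} = 1
G(16) = mex{0,0,3,3,2} = 1
G(17) = mex{0,0,3,3,2} = 1
G(18) = mex{1,0,0,3,3} = 2
G(19) = mex{1,1,0,0,3} = 2
G(20) = mex{1,1,0,0,3} = 2
G(21) = mex{2,1,1,0,0} = 3
G(22) = mex{2,2,1,1,0} = 3
G(23) = mex{2,2,1,1,0} = 3
G(24) = mex{3,2,2,1,1} = 0
G(25) = mex{3,3,2,2,1} = 0
G(n+12) = G(n) holds for n = 0,…,8 (a full window of length max(S) = 9), so the sequence is purely periodic with period 12.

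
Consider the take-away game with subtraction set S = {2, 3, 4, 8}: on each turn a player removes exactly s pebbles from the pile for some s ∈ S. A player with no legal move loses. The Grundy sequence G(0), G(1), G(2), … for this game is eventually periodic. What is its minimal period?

n :  0  1  2  3  4  5  6  7  8  9 10 11 12 13 14 15
G :  0  0  1  1  2  2  0  0  1  1  2  2  0  0  1  1
G(n+6) = G(n) holds for n = 0,…,7 (a full window of length max(S) = 8), so the sequence is purely periodic with period 6.

6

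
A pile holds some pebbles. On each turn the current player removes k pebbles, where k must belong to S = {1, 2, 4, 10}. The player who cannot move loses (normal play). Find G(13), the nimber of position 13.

1

n :  0  1  2  3  4  5  6  7  8  9 10 11 12 13
G :  0  1  2  0  1  2  0  1  2  0  1  2  0  1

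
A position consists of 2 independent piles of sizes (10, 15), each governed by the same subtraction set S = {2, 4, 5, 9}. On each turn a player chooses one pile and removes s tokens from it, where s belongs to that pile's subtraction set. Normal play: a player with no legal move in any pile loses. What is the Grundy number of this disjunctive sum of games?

1

All piles use S = {2, 4, 5, 9}:
n :  0  1  2  3  4  5  6  7  8  9 10 11 12 13 14 15
G :  0  0  1  1  2  2  3  0  0  1  1  2  2  3  0  0
Pile A: G(10) = 1.
Pile B: G(15) = 0.
Combined Grundy value = 1 ⊕ 0 = 1.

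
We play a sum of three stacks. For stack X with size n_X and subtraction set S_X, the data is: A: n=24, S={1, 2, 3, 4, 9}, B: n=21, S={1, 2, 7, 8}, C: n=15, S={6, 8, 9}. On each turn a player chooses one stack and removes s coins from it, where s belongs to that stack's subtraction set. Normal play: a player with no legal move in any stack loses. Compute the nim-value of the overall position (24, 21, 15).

4

Stack A, S = {1, 2, 3, 4, 9}:
G(0) = 0
G(1) = mex{0} = 1
G(2) = mex{1,0} = 2
G(3) = mex{2,1,0} = 3
G(4) = mex{3,2,1,0} = 4
G(5) = mex{4,3,2,1} = 0
G(6) = mex{0,4,3,2} = 1
G(7) = mex{1,0,4,3} = 2
G(8) = mex{2,1,0,4} = 3
G(9) = mex{3,2,1,0,0} = 4
G(10) = mex{4,3,2,1,1} = 0
G(11) = mex{0,4,3,2,2} = 1
G(12) = mex{1,0,4,3,3} = 2
G(13) = mex{2,1,0,4,4} = 3
G(14) = mex{3,2,1,0,0} = 4
G(15) = mex{4,3,2,1,1} = 0
G(16) = mex{0,4,3,2,2} = 1
G(17) = mex{1,0,4,3,3} = 2
G(18) = mex{2,1,0,4,4} = 3
G(19) = mex{3,2,1,0,0} = 4
G(20) = mex{4,3,2,1,1} = 0
G(21) = mex{0,4,3,2,2} = 1
G(22) = mex{1,0,4,3,3} = 2
G(23) = mex{2,1,0,4,4} = 3
G(24) = mex{3,2,1,0,0} = 4
G_A(24) = 4.
Stack B, S = {1, 2, 7, 8}:
n :  0  1  2  3  4  5  6  7  8  9 10 11 12 13 14 15 16 17 18 19 20 21
G :  0  1  2  0  1  2  0  1  2  0  1  2  0  1  2  0  1  2  0  1  2  0
G_B(21) = 0.
Stack C, S = {6, 8, 9}:
n :  0  1  2  3  4  5  6  7  8  9 10 11 12 13 14 15
G :  0  0  0  0  0  0  1  1  1  1  1  1  2  2  2  0
G_C(15) = 0.
Combined Grundy value = 4 ⊕ 0 ⊕ 0 = 4.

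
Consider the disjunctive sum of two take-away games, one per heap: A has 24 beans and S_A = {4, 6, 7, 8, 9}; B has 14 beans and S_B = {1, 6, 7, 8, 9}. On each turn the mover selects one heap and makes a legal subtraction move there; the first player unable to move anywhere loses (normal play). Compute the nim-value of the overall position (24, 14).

Heap A, S = {4, 6, 7, 8, 9}:
G(0) = 0
G(1) = mex{} = 0
G(2) = mex{} = 0
G(3) = mex{} = 0
G(4) = mex{0} = 1
G(5) = mex{0} = 1
G(6) = mex{0,0} = 1
G(7) = mex{0,0,0} = 1
G(8) = mex{1,0,0,0} = 2
G(9) = mex{1,0,0,0,0} = 2
G(10) = mex{1,1,0,0,0} = 2
G(11) = mex{1,1,1,0,0} = 2
G(12) = mex{2,1,1,1,0} = 3
G(13) = mex{2,1,1,1,1} = 0
G(14) = mex{2,2,1,1,1} = 0
G(15) = mex{2,2,2,1,1} = 0
G(16) = mex{3,2,2,2,1} = 0
G(17) = mex{0,2,2,2,2} = 1
G(18) = mex{0,3,2,2,2} = 1
G(19) = mex{0,0,3,2,2} = 1
G(20) = mex{0,0,0,3,2} = 1
G(21) = mex{1,0,0,0,3} = 2
G(22) = mex{1,0,0,0,0} = 2
G(23) = mex{1,1,0,0,0} = 2
G(24) = mex{1,1,1,0,0} = 2
G_A(24) = 2.
Heap B, S = {1, 6, 7, 8, 9}:
n :  0  1  2  3  4  5  6  7  8  9 10 11 12 13 14
G :  0  1  0  1  0  1  2  3  2  3  2  3  4  5  0
G_B(14) = 0.
Combined Grundy value = 2 ⊕ 0 = 2.

2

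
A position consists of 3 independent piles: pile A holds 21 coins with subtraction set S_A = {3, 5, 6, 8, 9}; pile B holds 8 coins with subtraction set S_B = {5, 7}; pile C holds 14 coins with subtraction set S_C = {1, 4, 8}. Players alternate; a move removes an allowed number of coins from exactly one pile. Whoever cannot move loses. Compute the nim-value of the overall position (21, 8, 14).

Pile A, S = {3, 5, 6, 8, 9}:
G(0) = 0
G(1) = mex{} = 0
G(2) = mex{} = 0
G(3) = mex{0} = 1
G(4) = mex{0} = 1
G(5) = mex{0,0} = 1
G(6) = mex{1,0,0} = 2
G(7) = mex{1,0,0} = 2
G(8) = mex{1,1,0,0} = 2
G(9) = mex{2,1,1,0,0} = 3
G(10) = mex{2,1,1,0,0} = 3
G(11) = mex{2,2,1,1,0} = 3
G(12) = mex{3,2,2,1,1} = 0
G(13) = mex{3,2,2,1,1} = 0
G(14) = mex{3,3,2,2,1} = 0
G(15) = mex{0,3,3,2,2} = 1
G(16) = mex{0,3,3,2,2} = 1
G(17) = mex{0,0,3,3,2} = 1
G(18) = mex{1,0,0,3,3} = 2
G(19) = mex{1,0,0,3,3} = 2
G(20) = mex{1,1,0,0,3} = 2
G(21) = mex{2,1,1,0,0} = 3
G_A(21) = 3.
Pile B, S = {5, 7}:
n : 0 1 2 3 4 5 6 7 8
G : 0 0 0 0 0 1 1 1 1
G_B(8) = 1.
Pile C, S = {1, 4, 8}:
n :  0  1  2  3  4  5  6  7  8  9 10 11 12 13 14
G :  0  1  0  1  2  0  1  0  1  2  3  2  0  1  0
G_C(14) = 0.
Combined Grundy value = 3 ⊕ 1 ⊕ 0 = 2.

2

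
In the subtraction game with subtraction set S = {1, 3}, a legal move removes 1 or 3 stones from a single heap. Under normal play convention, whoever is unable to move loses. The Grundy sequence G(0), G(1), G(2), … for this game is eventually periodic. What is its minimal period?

2

G(0) = 0
G(1) = mex{0} = 1
G(2) = mex{1} = 0
G(3) = mex{0,0} = 1
G(4) = mex{1,1} = 0
G(5) = mex{0,0} = 1
G(6) = mex{1,1} = 0
G(7) = mex{0,0} = 1
G(8) = mex{1,1} = 0
G(9) = mex{0,0} = 1
G(10) = mex{1,1} = 0
G(11) = mex{0,0} = 1
G(12) = mex{1,1} = 0
G(13) = mex{0,0} = 1
G(14) = mex{1,1} = 0
G(n+2) = G(n) holds for n = 0,…,2 (a full window of length max(S) = 3), so the sequence is purely periodic with period 2.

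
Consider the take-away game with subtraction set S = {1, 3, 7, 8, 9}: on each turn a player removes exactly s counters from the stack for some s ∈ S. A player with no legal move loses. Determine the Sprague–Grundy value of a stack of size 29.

3

n :  0  1  2  3  4  5  6  7  8  9 10 11 12 13 14 15 16 17 18 19 20 21 22 23 24 25 26 27 28 29
G :  0  1  0  1  0  1  0  1  2  3  2  3  2  3  2  3  0  1  0  1  0  1  0  1  2  3  2  3  2  3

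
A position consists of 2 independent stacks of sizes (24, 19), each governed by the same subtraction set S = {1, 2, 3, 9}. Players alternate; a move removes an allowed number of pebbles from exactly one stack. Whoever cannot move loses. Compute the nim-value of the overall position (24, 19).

3

All stacks use S = {1, 2, 3, 9}:
n :  0  1  2  3  4  5  6  7  8  9 10 11 12 13 14 15 16 17 18 19 20 21 22 23 24
G :  0  1  2  3  0  1  2  3  0  1  2  3  0  1  2  3  0  1  2  3  0  1  2  3  0
Stack A: G(24) = 0.
Stack B: G(19) = 3.
Combined Grundy value = 0 ⊕ 3 = 3.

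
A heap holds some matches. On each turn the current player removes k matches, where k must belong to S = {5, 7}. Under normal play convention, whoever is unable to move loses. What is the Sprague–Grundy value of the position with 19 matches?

G(0) = 0
G(1) = mex{} = 0
G(2) = mex{} = 0
G(3) = mex{} = 0
G(4) = mex{} = 0
G(5) = mex{0} = 1
G(6) = mex{0} = 1
G(7) = mex{0,0} = 1
G(8) = mex{0,0} = 1
G(9) = mex{0,0} = 1
G(10) = mex{1,0} = 2
G(11) = mex{1,0} = 2
G(12) = mex{1,1} = 0
G(13) = mex{1,1} = 0
G(14) = mex{1,1} = 0
G(15) = mex{2,1} = 0
G(16) = mex{2,1} = 0
G(17) = mex{0,2} = 1
G(18) = mex{0,2} = 1
G(19) = mex{0,0} = 1

1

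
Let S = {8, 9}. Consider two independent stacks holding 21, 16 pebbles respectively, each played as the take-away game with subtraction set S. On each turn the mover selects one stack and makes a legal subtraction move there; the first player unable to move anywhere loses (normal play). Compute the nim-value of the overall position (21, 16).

All stacks use S = {8, 9}:
G(0) = 0
G(1) = mex{} = 0
G(2) = mex{} = 0
G(3) = mex{} = 0
G(4) = mex{} = 0
G(5) = mex{} = 0
G(6) = mex{} = 0
G(7) = mex{} = 0
G(8) = mex{0} = 1
G(9) = mex{0,0} = 1
G(10) = mex{0,0} = 1
G(11) = mex{0,0} = 1
G(12) = mex{0,0} = 1
G(13) = mex{0,0} = 1
G(14) = mex{0,0} = 1
G(15) = mex{0,0} = 1
G(16) = mex{1,0} = 2
G(17) = mex{1,1} = 0
G(18) = mex{1,1} = 0
G(19) = mex{1,1} = 0
G(20) = mex{1,1} = 0
G(21) = mex{1,1} = 0
Stack A: G(21) = 0.
Stack B: G(16) = 2.
Combined Grundy value = 0 ⊕ 2 = 2.

2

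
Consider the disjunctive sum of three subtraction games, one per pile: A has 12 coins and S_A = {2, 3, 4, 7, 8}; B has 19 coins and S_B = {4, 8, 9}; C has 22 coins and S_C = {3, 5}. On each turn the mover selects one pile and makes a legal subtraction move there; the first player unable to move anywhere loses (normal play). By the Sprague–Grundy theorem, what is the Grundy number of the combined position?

Pile A, S = {2, 3, 4, 7, 8}:
n :  0  1  2  3  4  5  6  7  8  9 10 11 12
G :  0  0  1  1  2  2  0  3  1  4  2  0  0
G_A(12) = 0.
Pile B, S = {4, 8, 9}:
n :  0  1  2  3  4  5  6  7  8  9 10 11 12 13 14 15 16 17 18 19
G :  0  0  0  0  1  1  1  1  2  2  2  2  3  0  0  0  0  1  1  1
G_B(19) = 1.
Pile C, S = {3, 5}:
n :  0  1  2  3  4  5  6  7  8  9 10 11 12 13 14 15 16 17 18 19 20 21 22
G :  0  0  0  1  1  1  2  2  0  0  0  1  1  1  2  2  0  0  0  1  1  1  2
G_C(22) = 2.
Combined Grundy value = 0 ⊕ 1 ⊕ 2 = 3.

3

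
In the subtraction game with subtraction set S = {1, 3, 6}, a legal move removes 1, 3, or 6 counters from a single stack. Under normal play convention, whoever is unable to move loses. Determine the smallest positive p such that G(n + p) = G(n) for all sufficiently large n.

n :  0  1  2  3  4  5  6  7  8  9 10 11 12 13 14 15 16 17 18 19
G :  0  1  0  1  0  1  2  3  2  0  1  0  1  0  1  2  3  2  0  1
G(n+9) = G(n) holds for n = 0,…,5 (a full window of length max(S) = 6), so the sequence is purely periodic with period 9.

9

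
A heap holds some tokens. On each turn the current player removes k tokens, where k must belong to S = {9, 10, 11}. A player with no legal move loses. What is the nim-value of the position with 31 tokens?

1

G(0) = 0
G(1) = mex{} = 0
G(2) = mex{} = 0
G(3) = mex{} = 0
G(4) = mex{} = 0
G(5) = mex{} = 0
G(6) = mex{} = 0
G(7) = mex{} = 0
G(8) = mex{} = 0
G(9) = mex{0} = 1
G(10) = mex{0,0} = 1
G(11) = mex{0,0,0} = 1
G(12) = mex{0,0,0} = 1
G(13) = mex{0,0,0} = 1
G(14) = mex{0,0,0} = 1
G(15) = mex{0,0,0} = 1
G(16) = mex{0,0,0} = 1
G(17) = mex{0,0,0} = 1
G(18) = mex{1,0,0} = 2
G(19) = mex{1,1,0} = 2
G(20) = mex{1,1,1} = 0
G(21) = mex{1,1,1} = 0
G(22) = mex{1,1,1} = 0
G(23) = mex{1,1,1} = 0
G(24) = mex{1,1,1} = 0
G(25) = mex{1,1,1} = 0
G(26) = mex{1,1,1} = 0
G(27) = mex{2,1,1} = 0
G(28) = mex{2,2,1} = 0
G(29) = mex{0,2,2} = 1
G(30) = mex{0,0,2} = 1
G(31) = mex{0,0,0} = 1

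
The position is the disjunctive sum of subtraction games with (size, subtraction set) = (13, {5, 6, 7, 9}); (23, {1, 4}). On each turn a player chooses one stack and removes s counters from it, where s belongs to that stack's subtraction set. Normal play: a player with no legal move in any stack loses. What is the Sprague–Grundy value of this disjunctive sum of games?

3

Stack A, S = {5, 6, 7, 9}:
n :  0  1  2  3  4  5  6  7  8  9 10 11 12 13
G :  0  0  0  0  0  1  1  1  1  1  2  2  2  2
G_A(13) = 2.
Stack B, S = {1, 4}:
n :  0  1  2  3  4  5  6  7  8  9 10 11 12 13 14 15 16 17 18 19 20 21 22 23
G :  0  1  0  1  2  0  1  0  1  2  0  1  0  1  2  0  1  0  1  2  0  1  0  1
G_B(23) = 1.
Combined Grundy value = 2 ⊕ 1 = 3.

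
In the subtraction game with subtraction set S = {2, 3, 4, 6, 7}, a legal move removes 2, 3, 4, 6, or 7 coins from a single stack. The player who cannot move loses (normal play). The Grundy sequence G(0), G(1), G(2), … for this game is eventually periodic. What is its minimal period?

n :  0  1  2  3  4  5  6  7  8  9 10 11 12 13 14 15 16 17 18 19
G :  0  0  1  1  2  2  3  3  4  0  0  1  1  2  2  3  3  4  0  0
G(n+9) = G(n) holds for n = 0,…,6 (a full window of length max(S) = 7), so the sequence is purely periodic with period 9.

9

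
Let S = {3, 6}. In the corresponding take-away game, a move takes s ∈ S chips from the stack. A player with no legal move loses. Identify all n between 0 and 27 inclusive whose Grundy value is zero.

n :  0  1  2  3  4  5  6  7  8  9 10 11 12 13 14 15 16 17 18 19 20 21 22 23 24 25 26 27
G :  0  0  0  1  1  1  2  2  2  0  0  0  1  1  1  2  2  2  0  0  0  1  1  1  2  2  2  0
P-positions are exactly the n with G(n) = 0.

0, 1, 2, 9, 10, 11, 18, 19, 20, 27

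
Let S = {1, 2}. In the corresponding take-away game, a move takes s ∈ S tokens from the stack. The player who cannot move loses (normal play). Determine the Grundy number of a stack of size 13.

n :  0  1  2  3  4  5  6  7  8  9 10 11 12 13
G :  0  1  2  0  1  2  0  1  2  0  1  2  0  1

1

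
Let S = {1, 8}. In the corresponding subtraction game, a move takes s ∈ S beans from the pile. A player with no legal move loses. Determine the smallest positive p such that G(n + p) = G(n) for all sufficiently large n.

G(0) = 0
G(1) = mex{0} = 1
G(2) = mex{1} = 0
G(3) = mex{0} = 1
G(4) = mex{1} = 0
G(5) = mex{0} = 1
G(6) = mex{1} = 0
G(7) = mex{0} = 1
G(8) = mex{1,0} = 2
G(9) = mex{2,1} = 0
G(10) = mex{0,0} = 1
G(11) = mex{1,1} = 0
G(12) = mex{0,0} = 1
G(13) = mex{1,1} = 0
G(14) = mex{0,0} = 1
G(15) = mex{1,1} = 0
G(16) = mex{0,2} = 1
G(17) = mex{1,0} = 2
G(18) = mex{2,1} = 0
G(19) = mex{0,0} = 1
G(n+9) = G(n) holds for n = 0,…,7 (a full window of length max(S) = 8), so the sequence is purely periodic with period 9.

9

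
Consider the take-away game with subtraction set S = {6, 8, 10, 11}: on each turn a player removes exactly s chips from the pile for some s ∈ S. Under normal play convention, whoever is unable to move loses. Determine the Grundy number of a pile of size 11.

G(0) = 0
G(1) = mex{} = 0
G(2) = mex{} = 0
G(3) = mex{} = 0
G(4) = mex{} = 0
G(5) = mex{} = 0
G(6) = mex{0} = 1
G(7) = mex{0} = 1
G(8) = mex{0,0} = 1
G(9) = mex{0,0} = 1
G(10) = mex{0,0,0} = 1
G(11) = mex{0,0,0,0} = 1

1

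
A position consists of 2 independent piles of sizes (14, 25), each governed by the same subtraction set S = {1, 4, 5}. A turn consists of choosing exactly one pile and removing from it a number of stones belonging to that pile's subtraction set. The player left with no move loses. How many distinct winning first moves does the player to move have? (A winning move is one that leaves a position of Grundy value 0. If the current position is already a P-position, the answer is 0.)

All piles use S = {1, 4, 5}:
n :  0  1  2  3  4  5  6  7  8  9 10 11 12 13 14 15 16 17 18 19 20 21 22 23 24 25
G :  0  1  0  1  2  3  2  3  0  1  0  1  2  3  2  3  0  1  0  1  2  3  2  3  0  1
Pile A: G(14) = 2.
Pile B: G(25) = 1.
Combined Grundy value = 2 ⊕ 1 = 3.
A winning move leaves total XOR = 0, i.e. changes one component's Grundy value g to g ⊕ X where X is the current total.
Pile A: need g' = 2⊕3 = 1. Options: 14−1→G=3, 14−4→G=0, 14−5→G=1. Hits: 1.
Pile B: need g' = 1⊕3 = 2. Options: 25−1→G=0, 25−4→G=3, 25−5→G=2. Hits: 1.

2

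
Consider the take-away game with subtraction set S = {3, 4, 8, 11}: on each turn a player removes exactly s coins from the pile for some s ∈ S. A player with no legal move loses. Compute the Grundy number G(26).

n :  0  1  2  3  4  5  6  7  8  9 10 11 12 13 14 15 16 17 18 19 20 21 22 23 24 25 26
G :  0  0  0  1  1  1  2  0  2  3  1  3  4  2  0  2  0  1  3  1  2  0  2  0  1  3  1

1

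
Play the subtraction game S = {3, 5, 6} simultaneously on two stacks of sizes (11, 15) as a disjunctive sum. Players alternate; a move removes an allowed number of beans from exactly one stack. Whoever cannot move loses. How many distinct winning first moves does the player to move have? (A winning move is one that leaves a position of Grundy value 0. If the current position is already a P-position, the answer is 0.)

All stacks use S = {3, 5, 6}:
n :  0  1  2  3  4  5  6  7  8  9 10 11 12 13 14 15
G :  0  0  0  1  1  1  2  2  2  0  0  0  1  1  1  2
Stack A: G(11) = 0.
Stack B: G(15) = 2.
Combined Grundy value = 0 ⊕ 2 = 2.
A winning move leaves total XOR = 0, i.e. changes one component's Grundy value g to g ⊕ X where X is the current total.
Stack A: need g' = 0⊕2 = 2. Options: 11−3→G=2, 11−5→G=2, 11−6→G=1. Hits: 2.
Stack B: need g' = 2⊕2 = 0. Options: 15−3→G=1, 15−5→G=0, 15−6→G=0. Hits: 2.

4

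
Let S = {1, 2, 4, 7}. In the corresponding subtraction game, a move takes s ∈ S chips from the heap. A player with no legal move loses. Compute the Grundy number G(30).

0

G(0) = 0
G(1) = mex{0} = 1
G(2) = mex{1,0} = 2
G(3) = mex{2,1} = 0
G(4) = mex{0,2,0} = 1
G(5) = mex{1,0,1} = 2
G(6) = mex{2,1,2} = 0
G(7) = mex{0,2,0,0} = 1
G(8) = mex{1,0,1,1} = 2
G(9) = mex{2,1,2,2} = 0
G(10) = mex{0,2,0,0} = 1
G(11) = mex{1,0,1,1} = 2
G(12) = mex{2,1,2,2} = 0
G(13) = mex{0,2,0,0} = 1
G(14) = mex{1,0,1,1} = 2
G(15) = mex{2,1,2,2} = 0
G(16) = mex{0,2,0,0} = 1
G(17) = mex{1,0,1,1} = 2
G(18) = mex{2,1,2,2} = 0
G(19) = mex{0,2,0,0} = 1
G(20) = mex{1,0,1,1} = 2
G(21) = mex{2,1,2,2} = 0
G(22) = mex{0,2,0,0} = 1
G(23) = mex{1,0,1,1} = 2
G(24) = mex{2,1,2,2} = 0
G(25) = mex{0,2,0,0} = 1
G(26) = mex{1,0,1,1} = 2
G(27) = mex{2,1,2,2} = 0
G(28) = mex{0,2,0,0} = 1
G(29) = mex{1,0,1,1} = 2
G(30) = mex{2,1,2,2} = 0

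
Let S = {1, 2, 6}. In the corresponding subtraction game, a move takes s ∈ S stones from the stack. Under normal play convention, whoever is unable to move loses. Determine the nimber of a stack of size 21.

G(0) = 0
G(1) = mex{0} = 1
G(2) = mex{1,0} = 2
G(3) = mex{2,1} = 0
G(4) = mex{0,2} = 1
G(5) = mex{1,0} = 2
G(6) = mex{2,1,0} = 3
G(7) = mex{3,2,1} = 0
G(8) = mex{0,3,2} = 1
G(9) = mex{1,0,0} = 2
G(10) = mex{2,1,1} = 0
G(11) = mex{0,2,2} = 1
G(12) = mex{1,0,3} = 2
G(13) = mex{2,1,0} = 3
G(14) = mex{3,2,1} = 0
G(15) = mex{0,3,2} = 1
G(16) = mex{1,0,0} = 2
G(17) = mex{2,1,1} = 0
G(18) = mex{0,2,2} = 1
G(19) = mex{1,0,3} = 2
G(20) = mex{2,1,0} = 3
G(21) = mex{3,2,1} = 0

0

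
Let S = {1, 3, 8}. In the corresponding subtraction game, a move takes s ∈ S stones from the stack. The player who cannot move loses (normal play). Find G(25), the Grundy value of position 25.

1

n :  0  1  2  3  4  5  6  7  8  9 10 11 12 13 14 15 16 17 18 19 20 21 22 23 24 25
G :  0  1  0  1  0  1  0  1  2  3  2  0  1  0  1  0  1  0  1  2  3  2  0  1  0  1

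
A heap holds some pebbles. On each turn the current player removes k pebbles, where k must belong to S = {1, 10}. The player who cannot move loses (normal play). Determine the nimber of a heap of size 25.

n :  0  1  2  3  4  5  6  7  8  9 10 11 12 13 14 15 16 17 18 19 20 21 22 23 24 25
G :  0  1  0  1  0  1  0  1  0  1  2  0  1  0  1  0  1  0  1  0  1  2  0  1  0  1

1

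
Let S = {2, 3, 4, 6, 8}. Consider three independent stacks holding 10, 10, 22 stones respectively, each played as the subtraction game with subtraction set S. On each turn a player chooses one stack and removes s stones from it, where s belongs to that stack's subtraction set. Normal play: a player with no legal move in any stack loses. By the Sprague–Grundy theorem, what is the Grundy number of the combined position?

1

All stacks use S = {2, 3, 4, 6, 8}:
n :  0  1  2  3  4  5  6  7  8  9 10 11 12 13 14 15 16 17 18 19 20 21 22
G :  0  0  1  1  2  2  3  3  4  4  0  0  1  1  2  2  3  3  4  4  0  0  1
Stack A: G(10) = 0.
Stack B: G(10) = 0.
Stack C: G(22) = 1.
Combined Grundy value = 0 ⊕ 0 ⊕ 1 = 1.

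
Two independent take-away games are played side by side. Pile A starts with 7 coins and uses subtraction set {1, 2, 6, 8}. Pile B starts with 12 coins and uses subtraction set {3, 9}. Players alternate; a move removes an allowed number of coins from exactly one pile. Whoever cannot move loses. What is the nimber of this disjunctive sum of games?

Pile A, S = {1, 2, 6, 8}:
n : 0 1 2 3 4 5 6 7
G : 0 1 2 0 1 2 3 0
G_A(7) = 0.
Pile B, S = {3, 9}:
n :  0  1  2  3  4  5  6  7  8  9 10 11 12
G :  0  0  0  1  1  1  0  0  0  1  1  1  0
G_B(12) = 0.
Combined Grundy value = 0 ⊕ 0 = 0.

0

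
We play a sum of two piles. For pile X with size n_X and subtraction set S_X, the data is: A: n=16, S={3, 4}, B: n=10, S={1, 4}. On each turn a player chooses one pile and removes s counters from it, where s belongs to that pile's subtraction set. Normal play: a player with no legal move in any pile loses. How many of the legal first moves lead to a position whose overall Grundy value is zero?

Pile A, S = {3, 4}:
n :  0  1  2  3  4  5  6  7  8  9 10 11 12 13 14 15 16
G :  0  0  0  1  1  1  2  0  0  0  1  1  1  2  0  0  0
G_A(16) = 0.
Pile B, S = {1, 4}:
G(0) = 0
G(1) = mex{0} = 1
G(2) = mex{1} = 0
G(3) = mex{0} = 1
G(4) = mex{1,0} = 2
G(5) = mex{2,1} = 0
G(6) = mex{0,0} = 1
G(7) = mex{1,1} = 0
G(8) = mex{0,2} = 1
G(9) = mex{1,0} = 2
G(10) = mex{2,1} = 0
G_B(10) = 0.
Combined Grundy value = 0 ⊕ 0 = 0.
A winning move leaves total XOR = 0, i.e. changes one component's Grundy value g to g ⊕ X where X is the current total.
Pile A: target g' = 0⊕0 = 0, but every legal move changes the Grundy value (mex property), so 0 moves.
Pile B: target g' = 0⊕0 = 0, but every legal move changes the Grundy value (mex property), so 0 moves.

0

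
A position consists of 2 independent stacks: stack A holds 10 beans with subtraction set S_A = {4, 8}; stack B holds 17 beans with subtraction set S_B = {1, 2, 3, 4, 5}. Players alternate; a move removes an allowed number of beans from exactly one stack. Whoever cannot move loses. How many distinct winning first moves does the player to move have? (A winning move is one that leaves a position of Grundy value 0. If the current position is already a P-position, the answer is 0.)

1

Stack A, S = {4, 8}:
G(0) = 0
G(1) = mex{} = 0
G(2) = mex{} = 0
G(3) = mex{} = 0
G(4) = mex{0} = 1
G(5) = mex{0} = 1
G(6) = mex{0} = 1
G(7) = mex{0} = 1
G(8) = mex{1,0} = 2
G(9) = mex{1,0} = 2
G(10) = mex{1,0} = 2
G_A(10) = 2.
Stack B, S = {1, 2, 3, 4, 5}:
G(0) = 0
G(1) = mex{0} = 1
G(2) = mex{1,0} = 2
G(3) = mex{2,1,0} = 3
G(4) = mex{3,2,1,0} = 4
G(5) = mex{4,3,2,1,0} = 5
G(6) = mex{5,4,3,2,1} = 0
G(7) = mex{0,5,4,3,2} = 1
G(8) = mex{1,0,5,4,3} = 2
G(9) = mex{2,1,0,5,4} = 3
G(10) = mex{3,2,1,0,5} = 4
G(11) = mex{4,3,2,1,0} = 5
G(12) = mex{5,4,3,2,1} = 0
G(13) = mex{0,5,4,3,2} = 1
G(14) = mex{1,0,5,4,3} = 2
G(15) = mex{2,1,0,5,4} = 3
G(16) = mex{3,2,1,0,5} = 4
G(17) = mex{4,3,2,1,0} = 5
G_B(17) = 5.
Combined Grundy value = 2 ⊕ 5 = 7.
A winning move leaves total XOR = 0, i.e. changes one component's Grundy value g to g ⊕ X where X is the current total.
Stack A: need g' = 2⊕7 = 5. Options: 10−4→G=1, 10−8→G=0. Hits: 0.
Stack B: need g' = 5⊕7 = 2. Options: 17−1→G=4, 17−2→G=3, 17−3→G=2, 17−4→G=1, 17−5→G=0. Hits: 1.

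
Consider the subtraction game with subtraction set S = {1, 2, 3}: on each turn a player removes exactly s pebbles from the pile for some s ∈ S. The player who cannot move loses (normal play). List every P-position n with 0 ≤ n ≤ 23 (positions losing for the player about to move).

n :  0  1  2  3  4  5  6  7  8  9 10 11 12 13 14 15 16 17 18 19 20 21 22 23
G :  0  1  2  3  0  1  2  3  0  1  2  3  0  1  2  3  0  1  2  3  0  1  2  3
P-positions are exactly the n with G(n) = 0.

0, 4, 8, 12, 16, 20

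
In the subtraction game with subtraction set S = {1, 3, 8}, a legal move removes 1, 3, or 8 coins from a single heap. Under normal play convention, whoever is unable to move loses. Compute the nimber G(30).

G(0) = 0
G(1) = mex{0} = 1
G(2) = mex{1} = 0
G(3) = mex{0,0} = 1
G(4) = mex{1,1} = 0
G(5) = mex{0,0} = 1
G(6) = mex{1,1} = 0
G(7) = mex{0,0} = 1
G(8) = mex{1,1,0} = 2
G(9) = mex{2,0,1} = 3
G(10) = mex{3,1,0} = 2
G(11) = mex{2,2,1} = 0
G(12) = mex{0,3,0} = 1
G(13) = mex{1,2,1} = 0
G(14) = mex{0,0,0} = 1
G(15) = mex{1,1,1} = 0
G(16) = mex{0,0,2} = 1
G(17) = mex{1,1,3} = 0
G(18) = mex{0,0,2} = 1
G(19) = mex{1,1,0} = 2
G(20) = mex{2,0,1} = 3
G(21) = mex{3,1,0} = 2
G(22) = mex{2,2,1} = 0
G(23) = mex{0,3,0} = 1
G(24) = mex{1,2,1} = 0
G(25) = mex{0,0,0} = 1
G(26) = mex{1,1,1} = 0
G(27) = mex{0,0,2} = 1
G(28) = mex{1,1,3} = 0
G(29) = mex{0,0,2} = 1
G(30) = mex{1,1,0} = 2

2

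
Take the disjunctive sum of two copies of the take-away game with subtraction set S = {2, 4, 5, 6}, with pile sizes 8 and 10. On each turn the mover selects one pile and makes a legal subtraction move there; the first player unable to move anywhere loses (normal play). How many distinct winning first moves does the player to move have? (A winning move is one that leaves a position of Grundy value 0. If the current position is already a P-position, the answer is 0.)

All piles use S = {2, 4, 5, 6}:
n :  0  1  2  3  4  5  6  7  8  9 10
G :  0  0  1  1  2  2  3  3  0  0  1
Pile A: G(8) = 0.
Pile B: G(10) = 1.
Combined Grundy value = 0 ⊕ 1 = 1.
A winning move leaves total XOR = 0, i.e. changes one component's Grundy value g to g ⊕ X where X is the current total.
Pile A: need g' = 0⊕1 = 1. Options: 8−2→G=3, 8−4→G=2, 8−5→G=1, 8−6→G=1. Hits: 2.
Pile B: need g' = 1⊕1 = 0. Options: 10−2→G=0, 10−4→G=3, 10−5→G=2, 10−6→G=2. Hits: 1.

3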